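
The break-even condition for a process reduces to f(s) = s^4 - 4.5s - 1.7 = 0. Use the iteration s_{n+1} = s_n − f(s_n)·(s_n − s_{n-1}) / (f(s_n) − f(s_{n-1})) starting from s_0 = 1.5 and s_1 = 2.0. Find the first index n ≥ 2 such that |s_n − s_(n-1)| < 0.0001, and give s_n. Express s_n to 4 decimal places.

f(1.5) = -3.387500, f(2.0) = 5.300000
s_2 = 2.000000 − 5.300000·(0.500000)/(8.687500) = 1.694964;  |Δ| = 0.305036
f(1.694964) = -1.073766
s_3 = 1.694964 − (-1.073766)·(-0.305036)/(-6.373766) = 1.746352;  |Δ| = 0.051388
f(1.746352) = -0.257631
s_4 = 1.746352 − (-0.257631)·(0.051388)/(0.816135) = 1.762574;  |Δ| = 0.016222
f(1.762574) = 0.019802
s_5 = 1.762574 − 0.019802·(0.016222)/(0.277433) = 1.761416;  |Δ| = 0.001158
f(1.761416) = -0.000323
s_6 = 1.761416 − (-0.000323)·(-0.001158)/(-0.020125) = 1.761435;  |Δ| = 0.000019
|s_6 − s_5| = 0.000019 < 0.0001

n = 6, s_n = 1.7614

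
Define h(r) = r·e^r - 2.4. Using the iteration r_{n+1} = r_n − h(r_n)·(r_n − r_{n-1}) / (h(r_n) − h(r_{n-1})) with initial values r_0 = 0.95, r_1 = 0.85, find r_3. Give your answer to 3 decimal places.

h(0.95) = 0.05642, h(0.85) = -0.41130
r_2 = 0.85000 − (-0.41130)·(0.85000 − 0.95000) / (-0.41130 − 0.05642) = 0.85000 − (0.04113)/(-0.46772) = 0.93794
h(0.93794) = -0.00385
r_3 = 0.93794 − (-0.00385)·(0.93794 − 0.85000) / (-0.00385 − (-0.41130)) = 0.93794 − (-0.00034)/(0.40745) = 0.93877

0.939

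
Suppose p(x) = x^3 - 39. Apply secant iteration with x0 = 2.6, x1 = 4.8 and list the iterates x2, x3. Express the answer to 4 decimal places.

3.1067, 3.2961

p(2.6) = -21.424000, p(4.8) = 71.592000
x2 = 4.800000 − 71.592000·(4.800000 − 2.600000) / (71.592000 − (-21.424000)) = 4.800000 − (157.502400)/(93.016000) = 3.106717
p(3.106717) = -9.014925
x3 = 3.106717 − (-9.014925)·(3.106717 − 4.800000) / (-9.014925 − 71.592000) = 3.106717 − (15.264819)/(-80.606925) = 3.296091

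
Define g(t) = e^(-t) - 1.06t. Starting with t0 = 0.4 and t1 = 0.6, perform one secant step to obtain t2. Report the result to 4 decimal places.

g(0.4) = 0.246320, g(0.6) = -0.087188
t2 = 0.600000 − (-0.087188)·(0.600000 − 0.400000) / (-0.087188 − 0.246320) = 0.600000 − (-0.017438)/(-0.333508) = 0.547714

0.5477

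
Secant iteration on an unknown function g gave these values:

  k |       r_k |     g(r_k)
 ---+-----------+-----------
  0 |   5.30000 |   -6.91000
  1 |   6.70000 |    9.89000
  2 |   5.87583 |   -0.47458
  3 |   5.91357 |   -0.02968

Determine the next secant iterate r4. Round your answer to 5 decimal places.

r4 = 5.91357 − (-0.02968)·(5.91357 − 5.87583) / (-0.02968 − (-0.47458))
   = 5.91357 − (-0.0011201)/(0.4449000) = 5.9160877

5.91609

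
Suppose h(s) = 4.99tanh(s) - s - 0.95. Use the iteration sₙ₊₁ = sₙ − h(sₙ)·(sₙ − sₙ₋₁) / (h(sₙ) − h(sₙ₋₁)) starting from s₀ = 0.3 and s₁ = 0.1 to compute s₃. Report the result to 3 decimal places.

h(0.3) = 0.20365, h(0.1) = -0.55266
s₂ = 0.10000 − (-0.55266)·(0.10000 − 0.30000) / (-0.55266 − 0.20365) = 0.10000 − (0.11053)/(-0.75631) = 0.24615
h(0.24615) = 0.00790
s₃ = 0.24615 − 0.00790·(0.24615 − 0.10000) / (0.00790 − (-0.55266)) = 0.24615 − (0.00116)/(0.56056) = 0.24409

0.244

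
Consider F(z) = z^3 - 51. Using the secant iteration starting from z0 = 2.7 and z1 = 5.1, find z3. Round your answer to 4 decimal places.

3.6018

F(2.7) = -31.317000, F(5.1) = 81.651000
z2 = 5.100000 − 81.651000·(5.100000 − 2.700000) / (81.651000 − (-31.317000)) = 5.100000 − (195.962400)/(112.968000) = 3.365328
F(3.365328) = -12.886197
z3 = 3.365328 − (-12.886197)·(3.365328 − 5.100000) / (-12.886197 − 81.651000) = 3.365328 − (22.353322)/(-94.537197) = 3.601778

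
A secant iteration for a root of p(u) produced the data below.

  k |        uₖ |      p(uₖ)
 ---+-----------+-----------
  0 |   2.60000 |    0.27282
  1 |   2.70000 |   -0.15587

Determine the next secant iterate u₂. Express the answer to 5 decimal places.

2.66364

u₂ = 2.70000 − (-0.15587)·(2.70000 − 2.60000) / (-0.15587 − 0.27282)
   = 2.70000 − (-0.0155870)/(-0.4286900) = 2.6636404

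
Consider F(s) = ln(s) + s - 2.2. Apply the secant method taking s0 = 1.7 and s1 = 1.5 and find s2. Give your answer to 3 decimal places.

1.681

F(1.7) = 0.03063, F(1.5) = -0.29453
s2 = 1.50000 − (-0.29453)·(1.50000 − 1.70000) / (-0.29453 − 0.03063) = 1.50000 − (0.05891)/(-0.32516) = 1.68116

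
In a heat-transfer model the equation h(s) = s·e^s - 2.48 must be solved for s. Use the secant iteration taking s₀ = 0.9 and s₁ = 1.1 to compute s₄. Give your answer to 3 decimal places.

h(0.9) = -0.26636, h(1.1) = 0.82458
s₂ = 1.10000 − 0.82458·(1.10000 − 0.90000) / (0.82458 − (-0.26636)) = 1.10000 − (0.16492)/(1.09094) = 0.94883
h(0.94883) = -0.02947
s₃ = 0.94883 − (-0.02947)·(0.94883 − 1.10000) / (-0.02947 − 0.82458) = 0.94883 − (0.00445)/(-0.85405) = 0.95405
h(0.95405) = -0.00311
s₄ = 0.95405 − (-0.00311)·(0.95405 − 0.94883) / (-0.00311 − (-0.02947)) = 0.95405 − (-0.00002)/(0.02635) = 0.95466

0.955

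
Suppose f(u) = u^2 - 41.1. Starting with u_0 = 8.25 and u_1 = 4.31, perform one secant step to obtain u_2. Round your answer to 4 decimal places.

f(8.25) = 26.962500, f(4.31) = -22.523900
u_2 = 4.310000 − (-22.523900)·(4.310000 − 8.250000) / (-22.523900 − 26.962500) = 4.310000 − (88.744166)/(-49.486400) = 6.103304

6.1033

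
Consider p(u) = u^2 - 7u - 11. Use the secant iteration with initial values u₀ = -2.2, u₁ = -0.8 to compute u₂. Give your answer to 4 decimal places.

-1.2760

p(-2.2) = 9.240000, p(-0.8) = -4.760000
u₂ = -0.800000 − (-4.760000)·(-0.800000 − (-2.200000)) / (-4.760000 − 9.240000) = -0.800000 − (-6.664000)/(-14.000000) = -1.276000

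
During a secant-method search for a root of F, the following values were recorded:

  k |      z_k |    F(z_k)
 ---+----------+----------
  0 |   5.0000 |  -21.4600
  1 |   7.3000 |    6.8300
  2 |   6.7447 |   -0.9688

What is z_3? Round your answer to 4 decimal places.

z_3 = 6.7447 − (-0.9688)·(6.7447 − 7.3000) / (-0.9688 − 6.8300)
   = 6.7447 − (0.537975)/(-7.798800) = 6.813682

6.8137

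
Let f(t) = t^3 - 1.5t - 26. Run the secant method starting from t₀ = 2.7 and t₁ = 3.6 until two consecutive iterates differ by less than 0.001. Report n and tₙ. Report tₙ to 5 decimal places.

f(2.7) = -10.3670000, f(3.6) = 15.2560000
t₂ = 3.6000000 − 15.2560000·(0.9000000)/(25.6230000) = 3.0641377;  |Δ| = 0.5358623
f(3.0641377) = -1.8272023
t₃ = 3.0641377 − (-1.8272023)·(-0.5358623)/(-17.0832023) = 3.1214530;  |Δ| = 0.0573153
f(3.1214530) = -0.2683998
t₄ = 3.1214530 − (-0.2683998)·(0.0573153)/(1.5588025) = 3.1313217;  |Δ| = 0.0098687
f(3.1313217) = 0.0061773
t₅ = 3.1313217 − 0.0061773·(0.0098687)/(0.2745771) = 3.1310997;  |Δ| = 0.0002220
|t₅ − t₄| = 0.0002220 < 0.001

n = 5, tₙ = 3.13110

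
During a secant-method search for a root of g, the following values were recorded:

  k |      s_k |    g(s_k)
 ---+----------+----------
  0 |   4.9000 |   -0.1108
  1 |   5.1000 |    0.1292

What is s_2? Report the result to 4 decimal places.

s_2 = 5.1000 − 0.1292·(5.1000 − 4.9000) / (0.1292 − (-0.1108))
   = 5.1000 − (0.025840)/(0.240000) = 4.992333

4.9923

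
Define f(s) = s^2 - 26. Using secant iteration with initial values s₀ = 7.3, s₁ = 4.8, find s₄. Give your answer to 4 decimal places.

5.0990

f(7.3) = 27.290000, f(4.8) = -2.960000
s₂ = 4.800000 − (-2.960000)·(4.800000 − 7.300000) / (-2.960000 − 27.290000) = 4.800000 − (7.400000)/(-30.250000) = 5.044628
f(5.044628) = -0.551727
s₃ = 5.044628 − (-0.551727)·(5.044628 − 4.800000) / (-0.551727 − (-2.960000)) = 5.044628 − (-0.134968)/(2.408273) = 5.100672
f(5.100672) = 0.016851
s₄ = 5.100672 − 0.016851·(5.100672 − 5.044628) / (0.016851 − (-0.551727)) = 5.100672 − (0.000944)/(0.568578) = 5.099011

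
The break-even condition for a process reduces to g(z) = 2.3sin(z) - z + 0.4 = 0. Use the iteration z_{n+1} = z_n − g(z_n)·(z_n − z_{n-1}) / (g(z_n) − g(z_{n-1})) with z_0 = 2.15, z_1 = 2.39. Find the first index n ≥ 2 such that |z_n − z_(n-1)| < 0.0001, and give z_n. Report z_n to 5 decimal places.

g(2.15) = 0.1748672, g(2.39) = -0.4195526
z_2 = 2.3900000 − (-0.4195526)·(0.2400000)/(-0.5944198) = 2.2206035;  |Δ| = 0.1693965
g(2.2206035) = 0.0106575
z_3 = 2.2206035 − 0.0106575·(-0.1693965)/(0.4302101) = 2.2248000;  |Δ| = 0.0041964
g(2.2248000) = 0.0006053
z_4 = 2.2248000 − 0.0006053·(0.0041964)/(-0.0100522) = 2.2250527;  |Δ| = 0.0002527
g(2.2250527) = -0.0000010
z_5 = 2.2250527 − (-0.0000010)·(0.0002527)/(-0.0006064) = 2.2250522;  |Δ| = 0.0000004
|z_5 − z_4| = 0.0000004 < 0.0001

n = 5, z_n = 2.22505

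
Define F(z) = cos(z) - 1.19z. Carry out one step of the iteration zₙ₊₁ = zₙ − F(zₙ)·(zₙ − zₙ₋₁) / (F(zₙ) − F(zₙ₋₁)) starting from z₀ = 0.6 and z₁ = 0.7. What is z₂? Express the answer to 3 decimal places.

0.662

F(0.6) = 0.11134, F(0.7) = -0.06816
z₂ = 0.70000 − (-0.06816)·(0.70000 − 0.60000) / (-0.06816 − 0.11134) = 0.70000 − (-0.00682)/(-0.17949) = 0.66203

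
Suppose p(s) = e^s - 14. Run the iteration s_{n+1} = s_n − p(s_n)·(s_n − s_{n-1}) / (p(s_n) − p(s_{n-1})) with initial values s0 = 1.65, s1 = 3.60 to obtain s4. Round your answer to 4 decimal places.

2.6854

p(1.65) = -8.793020, p(3.60) = 22.598234
s2 = 3.600000 − 22.598234·(3.600000 − 1.650000) / (22.598234 − (-8.793020)) = 3.600000 − (44.066557)/(31.391255) = 2.196215
p(2.196215) = -5.009077
s3 = 2.196215 − (-5.009077)·(2.196215 − 3.600000) / (-5.009077 − 22.598234) = 2.196215 − (7.031665)/(-27.607312) = 2.450918
p(2.450918) = -2.401005
s4 = 2.450918 − (-2.401005)·(2.450918 − 2.196215) / (-2.401005 − (-5.009077)) = 2.450918 − (-0.611543)/(2.608073) = 2.685399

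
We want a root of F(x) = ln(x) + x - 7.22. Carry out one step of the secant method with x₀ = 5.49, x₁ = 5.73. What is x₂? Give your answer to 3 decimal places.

F(5.49) = -0.02707, F(5.73) = 0.25572
x₂ = 5.73000 − 0.25572·(5.73000 − 5.49000) / (0.25572 − (-0.02707)) = 5.73000 − (0.06137)/(0.28279) = 5.51298

5.513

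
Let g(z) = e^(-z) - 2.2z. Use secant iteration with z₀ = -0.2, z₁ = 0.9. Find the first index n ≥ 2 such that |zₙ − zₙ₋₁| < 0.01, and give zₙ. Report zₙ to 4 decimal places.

n = 4, zₙ = 0.3276

g(-0.2) = 1.661403, g(0.9) = -1.573430
z₂ = 0.900000 − (-1.573430)·(1.100000)/(-3.234833) = 0.364957;  |Δ| = 0.535043
g(0.364957) = -0.108680
z₃ = 0.364957 − (-0.108680)·(-0.535043)/(1.464750) = 0.325259;  |Δ| = 0.039699
g(0.325259) = 0.006771
z₄ = 0.325259 − 0.006771·(-0.039699)/(0.115451) = 0.327587;  |Δ| = 0.002328
|z₄ − z₃| = 0.002328 < 0.01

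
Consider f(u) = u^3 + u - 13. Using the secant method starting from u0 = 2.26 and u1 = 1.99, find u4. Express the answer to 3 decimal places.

f(2.26) = 0.80318, f(1.99) = -3.12940
u2 = 1.99000 − (-3.12940)·(1.99000 − 2.26000) / (-3.12940 − 0.80318) = 1.99000 − (0.84494)/(-3.93258) = 2.20486
f(2.20486) = -0.07648
u3 = 2.20486 − (-0.07648)·(2.20486 − 1.99000) / (-0.07648 − (-3.12940)) = 2.20486 − (-0.01643)/(3.05292) = 2.21024
f(2.21024) = 0.00759
u4 = 2.21024 − 0.00759·(2.21024 − 2.20486) / (0.00759 − (-0.07648)) = 2.21024 − (0.00004)/(0.08407) = 2.20975

2.210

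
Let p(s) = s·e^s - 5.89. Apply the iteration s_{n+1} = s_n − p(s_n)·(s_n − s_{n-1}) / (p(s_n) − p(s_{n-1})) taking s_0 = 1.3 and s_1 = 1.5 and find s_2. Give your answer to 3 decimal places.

p(1.3) = -1.11991, p(1.5) = 0.83253
s_2 = 1.50000 − 0.83253·(1.50000 − 1.30000) / (0.83253 − (-1.11991)) = 1.50000 − (0.16651)/(1.95245) = 1.41472

1.415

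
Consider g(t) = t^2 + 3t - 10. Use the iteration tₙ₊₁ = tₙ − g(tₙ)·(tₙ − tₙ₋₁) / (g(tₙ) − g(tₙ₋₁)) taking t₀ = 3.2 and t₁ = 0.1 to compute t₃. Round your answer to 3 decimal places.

2.145

g(3.2) = 9.84000, g(0.1) = -9.69000
t₂ = 0.10000 − (-9.69000)·(0.10000 − 3.20000) / (-9.69000 − 9.84000) = 0.10000 − (30.03900)/(-19.53000) = 1.63810
g(1.63810) = -2.40236
t₃ = 1.63810 − (-2.40236)·(1.63810 − 0.10000) / (-2.40236 − (-9.69000)) = 1.63810 − (-3.69506)/(7.28764) = 2.14513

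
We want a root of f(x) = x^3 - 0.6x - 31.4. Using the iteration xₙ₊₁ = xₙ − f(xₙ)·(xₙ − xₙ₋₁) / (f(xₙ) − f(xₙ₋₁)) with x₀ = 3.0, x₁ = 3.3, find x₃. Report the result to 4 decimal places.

f(3.0) = -6.200000, f(3.3) = 2.557000
x₂ = 3.300000 − 2.557000·(3.300000 − 3.000000) / (2.557000 − (-6.200000)) = 3.300000 − (0.767100)/(8.757000) = 3.212402
f(3.212402) = -0.176988
x₃ = 3.212402 − (-0.176988)·(3.212402 − 3.300000) / (-0.176988 − 2.557000) = 3.212402 − (0.015504)/(-2.733988) = 3.218072

3.2181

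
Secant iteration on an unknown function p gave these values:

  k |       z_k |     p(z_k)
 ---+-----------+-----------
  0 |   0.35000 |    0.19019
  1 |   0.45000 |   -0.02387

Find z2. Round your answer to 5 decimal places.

z2 = 0.45000 − (-0.02387)·(0.45000 − 0.35000) / (-0.02387 − 0.19019)
   = 0.45000 − (-0.0023870)/(-0.2140600) = 0.4388489

0.43885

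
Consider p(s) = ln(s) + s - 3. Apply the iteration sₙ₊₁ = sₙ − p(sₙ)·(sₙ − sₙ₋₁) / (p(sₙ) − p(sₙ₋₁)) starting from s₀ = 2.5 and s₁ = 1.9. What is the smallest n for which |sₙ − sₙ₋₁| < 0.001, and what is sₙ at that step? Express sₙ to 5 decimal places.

n = 4, sₙ = 2.20794

p(2.5) = 0.4162907, p(1.9) = -0.4581461
s₂ = 1.9000000 − (-0.4581461)·(-0.6000000)/(-0.8744368) = 2.2143597;  |Δ| = 0.3143597
p(2.2143597) = 0.0093229
s₃ = 2.2143597 − 0.0093229·(0.3143597)/(0.4674690) = 2.2080903;  |Δ| = 0.0062694
p(2.2080903) = 0.0002183
s₄ = 2.2080903 − 0.0002183·(-0.0062694)/(-0.0091047) = 2.2079400;  |Δ| = 0.0001503
|s₄ − s₃| = 0.0001503 < 0.001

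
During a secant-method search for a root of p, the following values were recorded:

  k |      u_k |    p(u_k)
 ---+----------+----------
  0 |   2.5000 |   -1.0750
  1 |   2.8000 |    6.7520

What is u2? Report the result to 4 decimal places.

u2 = 2.8000 − 6.7520·(2.8000 − 2.5000) / (6.7520 − (-1.0750))
   = 2.8000 − (2.025600)/(7.827000) = 2.541204

2.5412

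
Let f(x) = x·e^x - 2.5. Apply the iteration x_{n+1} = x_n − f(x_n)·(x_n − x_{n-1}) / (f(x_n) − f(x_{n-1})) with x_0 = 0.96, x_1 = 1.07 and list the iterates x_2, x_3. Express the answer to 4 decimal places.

f(0.96) = 0.007229, f(1.07) = 0.619456
x_2 = 1.070000 − 0.619456·(1.070000 − 0.960000) / (0.619456 − 0.007229) = 1.070000 − (0.068140)/(0.612227) = 0.958701
f(0.958701) = 0.000587
x_3 = 0.958701 − 0.000587·(0.958701 − 1.070000) / (0.000587 − 0.619456) = 0.958701 − (-0.000065)/(-0.618869) = 0.958596

0.9587, 0.9586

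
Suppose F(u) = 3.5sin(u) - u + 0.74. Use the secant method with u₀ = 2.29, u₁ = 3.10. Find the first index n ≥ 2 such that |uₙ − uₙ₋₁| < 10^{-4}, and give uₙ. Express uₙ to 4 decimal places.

F(2.29) = 1.083157, F(3.10) = -2.214468
u₂ = 3.100000 − (-2.214468)·(0.810000)/(-3.297625) = 2.556057;  |Δ| = 0.543943
F(2.556057) = 0.118202
u₃ = 2.556057 − 0.118202·(-0.543943)/(2.332670) = 2.583620;  |Δ| = 0.027563
F(2.583620) = 0.009515
u₄ = 2.583620 − 0.009515·(0.027563)/(-0.108687) = 2.586033;  |Δ| = 0.002413
F(2.586033) = -0.000068
u₅ = 2.586033 − (-0.000068)·(0.002413)/(-0.009583) = 2.586016;  |Δ| = 0.000017
|u₅ − u₄| = 0.000017 < 10^{-4}

n = 5, uₙ = 2.5860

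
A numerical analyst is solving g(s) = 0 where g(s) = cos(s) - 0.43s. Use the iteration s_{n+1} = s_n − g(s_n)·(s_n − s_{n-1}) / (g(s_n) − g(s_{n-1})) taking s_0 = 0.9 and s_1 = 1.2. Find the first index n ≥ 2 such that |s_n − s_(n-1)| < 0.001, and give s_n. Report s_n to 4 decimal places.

g(0.9) = 0.234610, g(1.2) = -0.153642
s_2 = 1.200000 − (-0.153642)·(0.300000)/(-0.388252) = 1.081282;  |Δ| = 0.118718
g(1.081282) = 0.005247
s_3 = 1.081282 − 0.005247·(-0.118718)/(0.158889) = 1.085202;  |Δ| = 0.003920
g(1.085202) = 0.000098
s_4 = 1.085202 − 0.000098·(0.003920)/(-0.005149) = 1.085276;  |Δ| = 0.000074
|s_4 − s_3| = 0.000074 < 0.001

n = 4, s_n = 1.0853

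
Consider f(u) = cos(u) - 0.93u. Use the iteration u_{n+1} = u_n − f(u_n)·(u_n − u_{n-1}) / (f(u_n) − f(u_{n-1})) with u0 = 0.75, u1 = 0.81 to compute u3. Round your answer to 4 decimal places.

0.7711

f(0.75) = 0.034189, f(0.81) = -0.063802
u2 = 0.810000 − (-0.063802)·(0.810000 − 0.750000) / (-0.063802 − 0.034189) = 0.810000 − (-0.003828)/(-0.097990) = 0.770934
f(0.770934) = 0.000292
u3 = 0.770934 − 0.000292·(0.770934 − 0.810000) / (0.000292 − (-0.063802)) = 0.770934 − (-0.000011)/(0.064093) = 0.771112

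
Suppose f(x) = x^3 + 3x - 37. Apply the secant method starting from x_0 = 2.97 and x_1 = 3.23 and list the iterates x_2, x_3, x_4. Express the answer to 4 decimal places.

3.0294, 3.0328, 3.0330

f(2.97) = -1.891927, f(3.23) = 6.388267
x_2 = 3.230000 − 6.388267·(3.230000 − 2.970000) / (6.388267 − (-1.891927)) = 3.230000 − (1.660949)/(8.280194) = 3.029407
f(3.029407) = -0.109983
x_3 = 3.029407 − (-0.109983)·(3.029407 − 3.230000) / (-0.109983 − 6.388267) = 3.029407 − (0.022062)/(-6.498250) = 3.032802
f(3.032802) = -0.006221
x_4 = 3.032802 − (-0.006221)·(3.032802 − 3.029407) / (-0.006221 − (-0.109983)) = 3.032802 − (-0.000021)/(0.103762) = 3.033006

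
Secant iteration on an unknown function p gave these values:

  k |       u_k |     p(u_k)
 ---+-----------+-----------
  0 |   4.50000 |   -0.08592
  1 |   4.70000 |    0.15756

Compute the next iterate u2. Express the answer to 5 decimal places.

4.57058

u2 = 4.70000 − 0.15756·(4.70000 − 4.50000) / (0.15756 − (-0.08592))
   = 4.70000 − (0.0315120)/(0.2434800) = 4.5705766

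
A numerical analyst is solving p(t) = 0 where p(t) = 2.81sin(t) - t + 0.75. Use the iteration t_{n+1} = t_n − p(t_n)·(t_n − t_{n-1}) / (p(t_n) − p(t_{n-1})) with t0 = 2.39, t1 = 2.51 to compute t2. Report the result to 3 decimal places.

p(2.39) = 0.27868, p(2.51) = -0.10089
t2 = 2.51000 − (-0.10089)·(2.51000 − 2.39000) / (-0.10089 − 0.27868) = 2.51000 − (-0.01211)/(-0.37957) = 2.47810

2.478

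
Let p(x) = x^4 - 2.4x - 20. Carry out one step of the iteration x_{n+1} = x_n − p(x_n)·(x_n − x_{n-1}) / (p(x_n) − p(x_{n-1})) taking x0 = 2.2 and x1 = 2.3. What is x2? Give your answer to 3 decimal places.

2.243

p(2.2) = -1.85440, p(2.3) = 2.46410
x2 = 2.30000 − 2.46410·(2.30000 − 2.20000) / (2.46410 − (-1.85440)) = 2.30000 − (0.24641)/(4.31850) = 2.24294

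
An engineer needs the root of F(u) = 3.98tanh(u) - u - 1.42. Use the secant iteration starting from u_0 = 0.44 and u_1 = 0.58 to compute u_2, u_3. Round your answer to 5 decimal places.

F(0.44) = -0.2136951, F(0.58) = 0.0802084
u_2 = 0.5800000 − 0.0802084·(0.5800000 − 0.4400000) / (0.0802084 − (-0.2136951)) = 0.5800000 − (0.0112292)/(0.2939035) = 0.5417930
F(0.5417930) = 0.0056961
u_3 = 0.5417930 − 0.0056961·(0.5417930 − 0.5800000) / (0.0056961 − 0.0802084) = 0.5417930 − (-0.0002176)/(-0.0745123) = 0.5388722

0.54179, 0.53887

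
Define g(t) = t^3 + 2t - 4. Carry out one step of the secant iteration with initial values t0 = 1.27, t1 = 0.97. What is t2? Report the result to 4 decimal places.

1.1683

g(1.27) = 0.588383, g(0.97) = -1.147327
t2 = 0.970000 − (-1.147327)·(0.970000 − 1.270000) / (-1.147327 − 0.588383) = 0.970000 − (0.344198)/(-1.735710) = 1.168304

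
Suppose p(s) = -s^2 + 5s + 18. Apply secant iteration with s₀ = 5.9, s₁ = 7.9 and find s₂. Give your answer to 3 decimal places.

7.342

p(5.9) = 12.69000, p(7.9) = -4.91000
s₂ = 7.90000 − (-4.91000)·(7.90000 − 5.90000) / (-4.91000 − 12.69000) = 7.90000 − (-9.82000)/(-17.60000) = 7.34205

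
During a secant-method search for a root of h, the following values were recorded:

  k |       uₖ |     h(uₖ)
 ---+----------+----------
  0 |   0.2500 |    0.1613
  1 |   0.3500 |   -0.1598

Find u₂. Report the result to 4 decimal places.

0.3002

u₂ = 0.3500 − (-0.1598)·(0.3500 − 0.2500) / (-0.1598 − 0.1613)
   = 0.3500 − (-0.015980)/(-0.321100) = 0.300234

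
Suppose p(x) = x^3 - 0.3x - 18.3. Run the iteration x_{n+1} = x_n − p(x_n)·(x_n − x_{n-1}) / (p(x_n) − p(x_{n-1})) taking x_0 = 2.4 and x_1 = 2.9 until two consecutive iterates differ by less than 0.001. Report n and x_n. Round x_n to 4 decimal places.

n = 5, x_n = 2.6732

p(2.4) = -5.196000, p(2.9) = 5.219000
x_2 = 2.900000 − 5.219000·(0.500000)/(10.415000) = 2.649448;  |Δ| = 0.250552
p(2.649448) = -0.496838
x_3 = 2.649448 − (-0.496838)·(-0.250552)/(-5.715838) = 2.671227;  |Δ| = 0.021779
p(2.671227) = -0.040959
x_4 = 2.671227 − (-0.040959)·(0.021779)/(0.455879) = 2.673183;  |Δ| = 0.001957
p(2.673183) = 0.000371
x_5 = 2.673183 − 0.000371·(0.001957)/(0.041330) = 2.673166;  |Δ| = 0.000018
|x_5 − x_4| = 0.000018 < 0.001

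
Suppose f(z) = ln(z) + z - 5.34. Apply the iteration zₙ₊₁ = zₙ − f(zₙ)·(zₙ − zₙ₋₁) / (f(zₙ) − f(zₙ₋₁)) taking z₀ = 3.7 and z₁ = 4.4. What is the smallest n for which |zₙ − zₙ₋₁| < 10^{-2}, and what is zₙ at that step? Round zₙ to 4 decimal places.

n = 3, zₙ = 3.9630

f(3.7) = -0.331667, f(4.4) = 0.541605
z₂ = 4.400000 − 0.541605·(0.700000)/(0.873272) = 3.965859;  |Δ| = 0.434141
f(3.965859) = 0.003581
z₃ = 3.965859 − 0.003581·(-0.434141)/(-0.538023) = 3.962969;  |Δ| = 0.002890
|z₃ − z₂| = 0.002890 < 10^{-2}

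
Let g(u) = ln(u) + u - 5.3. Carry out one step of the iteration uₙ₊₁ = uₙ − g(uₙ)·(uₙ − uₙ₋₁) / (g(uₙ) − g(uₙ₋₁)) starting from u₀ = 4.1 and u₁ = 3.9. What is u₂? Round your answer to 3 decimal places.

g(4.1) = 0.21099, g(3.9) = -0.03902
u₂ = 3.90000 − (-0.03902)·(3.90000 − 4.10000) / (-0.03902 − 0.21099) = 3.90000 − (0.00780)/(-0.25001) = 3.93122

3.931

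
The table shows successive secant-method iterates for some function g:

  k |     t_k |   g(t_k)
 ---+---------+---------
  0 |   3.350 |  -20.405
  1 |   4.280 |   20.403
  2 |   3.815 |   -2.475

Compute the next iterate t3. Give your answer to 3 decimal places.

3.865

t3 = 3.815 − (-2.475)·(3.815 − 4.280) / (-2.475 − 20.403)
   = 3.815 − (1.15088)/(-22.87800) = 3.86530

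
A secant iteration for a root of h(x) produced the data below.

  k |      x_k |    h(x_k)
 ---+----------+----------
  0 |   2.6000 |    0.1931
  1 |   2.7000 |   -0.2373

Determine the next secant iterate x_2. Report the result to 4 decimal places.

2.6449

x_2 = 2.7000 − (-0.2373)·(2.7000 − 2.6000) / (-0.2373 − 0.1931)
   = 2.7000 − (-0.023730)/(-0.430400) = 2.644865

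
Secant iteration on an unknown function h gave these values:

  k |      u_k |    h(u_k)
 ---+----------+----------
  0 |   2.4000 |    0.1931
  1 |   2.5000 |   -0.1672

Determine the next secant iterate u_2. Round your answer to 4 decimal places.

2.4536

u_2 = 2.5000 − (-0.1672)·(2.5000 − 2.4000) / (-0.1672 − 0.1931)
   = 2.5000 − (-0.016720)/(-0.360300) = 2.453594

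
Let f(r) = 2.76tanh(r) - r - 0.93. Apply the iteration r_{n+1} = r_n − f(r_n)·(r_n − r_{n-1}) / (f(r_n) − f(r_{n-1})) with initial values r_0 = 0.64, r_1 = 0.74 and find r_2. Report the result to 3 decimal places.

0.654

f(0.64) = -0.01088, f(0.74) = 0.06644
r_2 = 0.74000 − 0.06644·(0.74000 − 0.64000) / (0.06644 − (-0.01088)) = 0.74000 − (0.00664)/(0.07732) = 0.65407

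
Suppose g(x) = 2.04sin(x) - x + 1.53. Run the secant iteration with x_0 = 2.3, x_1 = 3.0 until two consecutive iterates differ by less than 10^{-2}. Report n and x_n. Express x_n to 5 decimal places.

n = 4, x_n = 2.59331

g(2.3) = 0.7512386, g(3.0) = -1.1821152
x_2 = 3.0000000 − (-1.1821152)·(0.7000000)/(-1.9333538) = 2.5719973;  |Δ| = 0.4280027
g(2.5719973) = 0.0581570
x_3 = 2.5719973 − 0.0581570·(-0.4280027)/(1.2402722) = 2.5920666;  |Δ| = 0.0200693
g(2.5920666) = 0.0033910
x_4 = 2.5920666 − 0.0033910·(0.0200693)/(-0.0547659) = 2.5933092;  |Δ| = 0.0012427
|x_4 − x_3| = 0.0012427 < 10^{-2}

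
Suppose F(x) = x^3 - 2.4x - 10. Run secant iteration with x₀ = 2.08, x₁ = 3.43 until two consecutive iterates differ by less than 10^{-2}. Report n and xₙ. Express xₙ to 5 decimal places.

F(2.08) = -5.9930880, F(3.43) = 22.1216070
x₂ = 3.4300000 − 22.1216070·(1.3500000)/(28.1146950) = 2.3677737;  |Δ| = 1.0622263
F(2.3677737) = -2.4080839
x₃ = 2.3677737 − (-2.4080839)·(-1.0622263)/(-24.5296909) = 2.4720526;  |Δ| = 0.1042789
F(2.4720526) = -0.8261039
x₄ = 2.4720526 − (-0.8261039)·(0.1042789)/(1.5819800) = 2.5265067;  |Δ| = 0.0544541
F(2.5265067) = 0.0636720
x₅ = 2.5265067 − 0.0636720·(0.0544541)/(0.8897759) = 2.5226099;  |Δ| = 0.0038967
|x₅ − x₄| = 0.0038967 < 10^{-2}

n = 5, xₙ = 2.52261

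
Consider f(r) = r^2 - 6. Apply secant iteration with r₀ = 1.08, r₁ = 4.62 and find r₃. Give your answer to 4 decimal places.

f(1.08) = -4.833600, f(4.62) = 15.344400
r₂ = 4.620000 − 15.344400·(4.620000 − 1.080000) / (15.344400 − (-4.833600)) = 4.620000 − (54.319176)/(20.178000) = 1.928000
f(1.928000) = -2.282816
r₃ = 1.928000 − (-2.282816)·(1.928000 − 4.620000) / (-2.282816 − 15.344400) = 1.928000 − (6.145341)/(-17.627216) = 2.276628

2.2766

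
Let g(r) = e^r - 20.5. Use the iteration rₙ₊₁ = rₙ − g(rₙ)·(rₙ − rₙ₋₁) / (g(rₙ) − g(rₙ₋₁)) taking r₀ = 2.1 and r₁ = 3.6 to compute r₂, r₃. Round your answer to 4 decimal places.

g(2.1) = -12.333830, g(3.6) = 16.098234
r₂ = 3.600000 − 16.098234·(3.600000 − 2.100000) / (16.098234 − (-12.333830)) = 3.600000 − (24.147352)/(28.432065) = 2.750700
g(2.750700) = -4.846414
r₃ = 2.750700 − (-4.846414)·(2.750700 − 3.600000) / (-4.846414 − 16.098234) = 2.750700 − (4.116059)/(-20.944648) = 2.947221

2.7507, 2.9472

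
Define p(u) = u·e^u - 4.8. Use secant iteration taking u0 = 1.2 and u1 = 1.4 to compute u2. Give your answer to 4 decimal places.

p(1.2) = -0.815860, p(1.4) = 0.877280
u2 = 1.400000 − 0.877280·(1.400000 − 1.200000) / (0.877280 − (-0.815860)) = 1.400000 − (0.175456)/(1.693140) = 1.296372

1.2964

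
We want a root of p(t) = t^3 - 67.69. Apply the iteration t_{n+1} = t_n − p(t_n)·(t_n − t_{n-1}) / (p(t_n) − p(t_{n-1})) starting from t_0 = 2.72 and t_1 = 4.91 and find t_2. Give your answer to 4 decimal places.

3.7803

p(2.72) = -47.566352, p(4.91) = 50.680771
t_2 = 4.910000 − 50.680771·(4.910000 − 2.720000) / (50.680771 − (-47.566352)) = 4.910000 − (110.990888)/(98.247123) = 3.780289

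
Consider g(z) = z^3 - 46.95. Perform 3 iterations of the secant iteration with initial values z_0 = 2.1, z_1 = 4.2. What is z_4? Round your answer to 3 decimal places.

g(2.1) = -37.68900, g(4.2) = 27.13800
z_2 = 4.20000 − 27.13800·(4.20000 − 2.10000) / (27.13800 − (-37.68900)) = 4.20000 − (56.98980)/(64.82700) = 3.32089
g(3.32089) = -10.32606
z_3 = 3.32089 − (-10.32606)·(3.32089 − 4.20000) / (-10.32606 − 27.13800) = 3.32089 − (9.07770)/(-37.46406) = 3.56320
g(3.56320) = -1.71027
z_4 = 3.56320 − (-1.71027)·(3.56320 − 3.32089) / (-1.71027 − (-10.32606)) = 3.56320 − (-0.41441)/(8.61579) = 3.61130

3.611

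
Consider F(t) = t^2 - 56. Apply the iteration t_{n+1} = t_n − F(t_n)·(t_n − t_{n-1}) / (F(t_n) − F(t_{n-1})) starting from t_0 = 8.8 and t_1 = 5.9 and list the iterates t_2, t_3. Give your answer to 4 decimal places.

F(8.8) = 21.440000, F(5.9) = -21.190000
t_2 = 5.900000 − (-21.190000)·(5.900000 − 8.800000) / (-21.190000 − 21.440000) = 5.900000 − (61.451000)/(-42.630000) = 7.341497
F(7.341497) = -2.102428
t_3 = 7.341497 − (-2.102428)·(7.341497 − 5.900000) / (-2.102428 − (-21.190000)) = 7.341497 − (-3.030642)/(19.087572) = 7.500272

7.3415, 7.5003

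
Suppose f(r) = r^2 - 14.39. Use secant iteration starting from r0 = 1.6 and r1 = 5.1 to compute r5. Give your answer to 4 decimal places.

f(1.6) = -11.830000, f(5.1) = 11.620000
r2 = 5.100000 − 11.620000·(5.100000 − 1.600000) / (11.620000 − (-11.830000)) = 5.100000 − (40.670000)/(23.450000) = 3.365672
f(3.365672) = -3.062254
r3 = 3.365672 − (-3.062254)·(3.365672 − 5.100000) / (-3.062254 − 11.620000) = 3.365672 − (5.310955)/(-14.682254) = 3.727398
f(3.727398) = -0.496506
r4 = 3.727398 − (-0.496506)·(3.727398 − 3.365672) / (-0.496506 − (-3.062254)) = 3.727398 − (-0.179599)/(2.565748) = 3.797397
f(3.797397) = 0.030220
r5 = 3.797397 − 0.030220·(3.797397 − 3.727398) / (0.030220 − (-0.496506)) = 3.797397 − (0.002115)/(0.526726) = 3.793380

3.7934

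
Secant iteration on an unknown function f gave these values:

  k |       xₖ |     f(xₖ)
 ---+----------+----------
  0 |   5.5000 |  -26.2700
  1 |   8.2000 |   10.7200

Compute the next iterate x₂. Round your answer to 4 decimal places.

7.4175

x₂ = 8.2000 − 10.7200·(8.2000 − 5.5000) / (10.7200 − (-26.2700))
   = 8.2000 − (28.944000)/(36.990000) = 7.417518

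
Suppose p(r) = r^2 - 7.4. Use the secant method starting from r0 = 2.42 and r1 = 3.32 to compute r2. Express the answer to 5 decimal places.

p(2.42) = -1.5436000, p(3.32) = 3.6224000
r2 = 3.3200000 − 3.6224000·(3.3200000 − 2.4200000) / (3.6224000 − (-1.5436000)) = 3.3200000 − (3.2601600)/(5.1660000) = 2.6889199

2.68892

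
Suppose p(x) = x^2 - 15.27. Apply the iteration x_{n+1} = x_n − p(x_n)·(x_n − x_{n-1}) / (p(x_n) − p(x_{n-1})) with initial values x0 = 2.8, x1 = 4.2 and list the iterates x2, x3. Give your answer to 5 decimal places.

3.86143, 3.90601

p(2.8) = -7.4300000, p(4.2) = 2.3700000
x2 = 4.2000000 − 2.3700000·(4.2000000 − 2.8000000) / (2.3700000 − (-7.4300000)) = 4.2000000 − (3.3180000)/(9.8000000) = 3.8614286
p(3.8614286) = -0.3593694
x3 = 3.8614286 − (-0.3593694)·(3.8614286 − 4.2000000) / (-0.3593694 − 2.3700000) = 3.8614286 − (0.1216722)/(-2.7293694) = 3.9060074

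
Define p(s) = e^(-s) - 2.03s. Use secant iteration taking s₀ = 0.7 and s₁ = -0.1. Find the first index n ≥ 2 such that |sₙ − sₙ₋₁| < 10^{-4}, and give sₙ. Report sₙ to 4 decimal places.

n = 5, sₙ = 0.3479

p(0.7) = -0.924415, p(-0.1) = 1.308171
s₂ = -0.100000 − 1.308171·(-0.800000)/(2.232586) = 0.368755;  |Δ| = 0.468755
p(0.368755) = -0.056979
s₃ = 0.368755 − (-0.056979)·(0.468755)/(-1.365150) = 0.349190;  |Δ| = 0.019565
p(0.349190) = -0.003598
s₄ = 0.349190 − (-0.003598)·(-0.019565)/(0.053381) = 0.347872;  |Δ| = 0.001319
p(0.347872) = 0.000010
s₅ = 0.347872 − 0.000010·(-0.001319)/(0.003607) = 0.347875;  |Δ| = 0.000004
|s₅ − s₄| = 0.000004 < 10^{-4}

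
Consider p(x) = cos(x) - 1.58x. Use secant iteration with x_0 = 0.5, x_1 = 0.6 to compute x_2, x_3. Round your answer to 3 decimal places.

p(0.5) = 0.08758, p(0.6) = -0.12266
x_2 = 0.60000 − (-0.12266)·(0.60000 − 0.50000) / (-0.12266 − 0.08758) = 0.60000 − (-0.01227)/(-0.21025) = 0.54166
p(0.54166) = 0.00104
x_3 = 0.54166 − 0.00104·(0.54166 − 0.60000) / (0.00104 − (-0.12266)) = 0.54166 − (-0.00006)/(0.12370) = 0.54215

0.542, 0.542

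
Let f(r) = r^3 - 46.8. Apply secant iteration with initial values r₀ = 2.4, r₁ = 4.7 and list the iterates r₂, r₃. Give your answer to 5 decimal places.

3.24273, 3.50820

f(2.4) = -32.9760000, f(4.7) = 57.0230000
r₂ = 4.7000000 − 57.0230000·(4.7000000 − 2.4000000) / (57.0230000 − (-32.9760000)) = 4.7000000 − (131.1529000)/(89.9990000) = 3.2427294
f(3.2427294) = -12.7017483
r₃ = 3.2427294 − (-12.7017483)·(3.2427294 − 4.7000000) / (-12.7017483 − 57.0230000) = 3.2427294 − (18.5098848)/(-69.7247483) = 3.5082002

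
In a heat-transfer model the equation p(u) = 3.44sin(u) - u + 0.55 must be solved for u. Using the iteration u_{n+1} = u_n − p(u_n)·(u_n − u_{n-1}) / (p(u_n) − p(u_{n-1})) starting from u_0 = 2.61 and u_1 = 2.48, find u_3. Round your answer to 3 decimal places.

p(2.61) = -0.31624, p(2.48) = 0.18345
u_2 = 2.48000 − 0.18345·(2.48000 − 2.61000) / (0.18345 − (-0.31624)) = 2.48000 − (-0.02385)/(0.49969) = 2.52773
p(2.52773) = 0.00383
u_3 = 2.52773 − 0.00383·(2.52773 − 2.48000) / (0.00383 − 0.18345) = 2.52773 − (0.00018)/(-0.17962) = 2.52874

2.529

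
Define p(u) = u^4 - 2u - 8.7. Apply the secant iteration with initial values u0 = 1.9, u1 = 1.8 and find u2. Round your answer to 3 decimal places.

1.877

p(1.9) = 0.53210, p(1.8) = -1.80240
u2 = 1.80000 − (-1.80240)·(1.80000 − 1.90000) / (-1.80240 − 0.53210) = 1.80000 − (0.18024)/(-2.33450) = 1.87721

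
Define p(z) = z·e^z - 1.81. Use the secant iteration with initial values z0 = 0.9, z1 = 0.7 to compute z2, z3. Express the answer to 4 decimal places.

p(0.9) = 0.403643, p(0.7) = -0.400373
z2 = 0.700000 − (-0.400373)·(0.700000 − 0.900000) / (-0.400373 − 0.403643) = 0.700000 − (0.080075)/(-0.804016) = 0.799593
p(0.799593) = -0.031196
z3 = 0.799593 − (-0.031196)·(0.799593 − 0.700000) / (-0.031196 − (-0.400373)) = 0.799593 − (-0.003107)/(0.369177) = 0.808009

0.7996, 0.8080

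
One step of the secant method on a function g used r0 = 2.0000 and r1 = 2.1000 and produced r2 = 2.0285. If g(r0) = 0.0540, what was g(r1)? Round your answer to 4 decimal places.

-0.1355

The secant line through (2.0000, 0.0540) and (2.1000, g(r1)) crosses zero at r2 = 2.0285.
So (2.0000, 0.0540), (2.1000, g(r1)), (2.0285, 0) are collinear:
g(r1) = 0.0540 · (2.1000 − 2.0285) / (2.0000 − 2.0285) = 0.0540 · (0.071500)/(-0.028500) = -0.135474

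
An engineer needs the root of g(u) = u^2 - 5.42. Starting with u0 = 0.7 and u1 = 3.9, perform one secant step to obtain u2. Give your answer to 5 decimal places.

g(0.7) = -4.9300000, g(3.9) = 9.7900000
u2 = 3.9000000 − 9.7900000·(3.9000000 − 0.7000000) / (9.7900000 − (-4.9300000)) = 3.9000000 − (31.3280000)/(14.7200000) = 1.7717391

1.77174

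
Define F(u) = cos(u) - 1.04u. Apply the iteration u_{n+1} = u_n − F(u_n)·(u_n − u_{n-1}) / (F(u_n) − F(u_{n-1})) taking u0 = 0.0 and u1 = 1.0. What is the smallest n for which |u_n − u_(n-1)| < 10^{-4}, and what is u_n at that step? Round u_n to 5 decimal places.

n = 5, u_n = 0.72177

F(0.0) = 1.0000000, F(1.0) = -0.4996977
u2 = 1.0000000 − (-0.4996977)·(1.0000000)/(-1.4996977) = 0.6668011;  |Δ| = 0.3331989
F(0.6668011) = 0.0923311
u3 = 0.6668011 − 0.0923311·(-0.3331989)/(0.5920288) = 0.7187658;  |Δ| = 0.0519647
F(0.7187658) = 0.0051026
u4 = 0.7187658 − 0.0051026·(0.0519647)/(-0.0872285) = 0.7218055;  |Δ| = 0.0030398
F(0.7218055) = -0.0000638
u5 = 0.7218055 − (-0.0000638)·(0.0030398)/(-0.0051664) = 0.7217680;  |Δ| = 0.0000375
|u5 − u4| = 0.0000375 < 10^{-4}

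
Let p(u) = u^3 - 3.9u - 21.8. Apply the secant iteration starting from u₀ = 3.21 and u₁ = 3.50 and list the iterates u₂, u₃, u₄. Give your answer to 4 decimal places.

p(3.21) = -1.242839, p(3.50) = 7.425000
u₂ = 3.500000 − 7.425000·(3.500000 − 3.210000) / (7.425000 − (-1.242839)) = 3.500000 − (2.153250)/(8.667839) = 3.251582
p(3.251582) = -0.102900
u₃ = 3.251582 − (-0.102900)·(3.251582 − 3.500000) / (-0.102900 − 7.425000) = 3.251582 − (0.025562)/(-7.527900) = 3.254977
p(3.254977) = -0.008326
u₄ = 3.254977 − (-0.008326)·(3.254977 − 3.251582) / (-0.008326 − (-0.102900)) = 3.254977 − (-0.000028)/(0.094574) = 3.255276

3.2516, 3.2550, 3.2553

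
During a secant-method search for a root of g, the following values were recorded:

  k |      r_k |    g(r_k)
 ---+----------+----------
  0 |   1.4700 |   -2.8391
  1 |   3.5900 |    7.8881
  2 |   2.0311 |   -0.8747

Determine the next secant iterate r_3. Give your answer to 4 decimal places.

2.1867

r_3 = 2.0311 − (-0.8747)·(2.0311 − 3.5900) / (-0.8747 − 7.8881)
   = 2.0311 − (1.363570)/(-8.762800) = 2.186709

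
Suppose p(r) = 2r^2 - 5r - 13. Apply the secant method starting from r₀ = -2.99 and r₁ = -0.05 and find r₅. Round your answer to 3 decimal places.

-1.589

p(-2.99) = 19.83020, p(-0.05) = -12.74500
r₂ = -0.05000 − (-12.74500)·(-0.05000 − (-2.99000)) / (-12.74500 − 19.83020) = -0.05000 − (-37.47030)/(-32.57520) = -1.20027
p(-1.20027) = -4.11735
r₃ = -1.20027 − (-4.11735)·(-1.20027 − (-0.05000)) / (-4.11735 − (-12.74500)) = -1.20027 − (4.73606)/(8.62765) = -1.74921
p(-1.74921) = 1.86553
r₄ = -1.74921 − 1.86553·(-1.74921 − (-1.20027)) / (1.86553 − (-4.11735)) = -1.74921 − (-1.02406)/(5.98288) = -1.57804
p(-1.57804) = -0.12932
r₅ = -1.57804 − (-0.12932)·(-1.57804 − (-1.74921)) / (-0.12932 − 1.86553) = -1.57804 − (-0.02214)/(-1.99485) = -1.58914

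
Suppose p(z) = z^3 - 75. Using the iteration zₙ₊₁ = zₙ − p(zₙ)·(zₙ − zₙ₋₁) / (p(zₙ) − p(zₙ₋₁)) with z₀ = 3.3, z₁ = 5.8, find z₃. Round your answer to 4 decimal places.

4.1237

p(3.3) = -39.063000, p(5.8) = 120.112000
z₂ = 5.800000 − 120.112000·(5.800000 − 3.300000) / (120.112000 − (-39.063000)) = 5.800000 − (300.280000)/(159.175000) = 3.913523
p(3.913523) = -15.061810
z₃ = 3.913523 − (-15.061810)·(3.913523 − 5.800000) / (-15.061810 − 120.112000) = 3.913523 − (28.413761)/(-135.173810) = 4.123725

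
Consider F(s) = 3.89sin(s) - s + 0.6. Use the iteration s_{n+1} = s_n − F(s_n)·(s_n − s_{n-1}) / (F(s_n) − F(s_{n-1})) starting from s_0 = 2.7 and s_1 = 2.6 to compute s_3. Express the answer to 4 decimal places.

F(2.7) = -0.437492, F(2.6) = 0.005300
s_2 = 2.600000 − 0.005300·(2.600000 − 2.700000) / (0.005300 − (-0.437492)) = 2.600000 − (-0.000530)/(0.442793) = 2.601197
F(2.601197) = 0.000112
s_3 = 2.601197 − 0.000112·(2.601197 − 2.600000) / (0.000112 − 0.005300) = 2.601197 − (0.000000)/(-0.005188) = 2.601223

2.6012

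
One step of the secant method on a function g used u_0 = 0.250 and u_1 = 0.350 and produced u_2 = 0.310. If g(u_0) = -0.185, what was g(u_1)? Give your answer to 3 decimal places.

The secant line through (0.250, -0.185) and (0.350, g(u_1)) crosses zero at u_2 = 0.310.
So (0.250, -0.185), (0.350, g(u_1)), (0.310, 0) are collinear:
g(u_1) = -0.185 · (0.350 − 0.310) / (0.250 − 0.310) = -0.185 · (0.04000)/(-0.06000) = 0.12333

0.123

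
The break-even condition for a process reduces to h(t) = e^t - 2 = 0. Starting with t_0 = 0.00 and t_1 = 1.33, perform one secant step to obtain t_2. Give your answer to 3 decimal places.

h(0.00) = -1.00000, h(1.33) = 1.78104
t_2 = 1.33000 − 1.78104·(1.33000 − 0.00000) / (1.78104 − (-1.00000)) = 1.33000 − (2.36879)/(2.78104) = 0.47824

0.478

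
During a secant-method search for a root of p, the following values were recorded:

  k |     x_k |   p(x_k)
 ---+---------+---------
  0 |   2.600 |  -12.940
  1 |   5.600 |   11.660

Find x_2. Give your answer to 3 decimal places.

4.178

x_2 = 5.600 − 11.660·(5.600 − 2.600) / (11.660 − (-12.940))
   = 5.600 − (34.98000)/(24.60000) = 4.17805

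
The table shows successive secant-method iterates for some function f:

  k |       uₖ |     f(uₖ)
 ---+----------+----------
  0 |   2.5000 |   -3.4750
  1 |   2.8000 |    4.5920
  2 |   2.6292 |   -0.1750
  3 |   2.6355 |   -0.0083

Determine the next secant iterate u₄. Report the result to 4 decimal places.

2.6358

u₄ = 2.6355 − (-0.0083)·(2.6355 − 2.6292) / (-0.0083 − (-0.1750))
   = 2.6355 − (-0.000052)/(0.166700) = 2.635814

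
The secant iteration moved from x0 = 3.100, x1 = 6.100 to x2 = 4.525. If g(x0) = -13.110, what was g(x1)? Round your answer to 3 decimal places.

The secant line through (3.100, -13.110) and (6.100, g(x1)) crosses zero at x2 = 4.525.
So (3.100, -13.110), (6.100, g(x1)), (4.525, 0) are collinear:
g(x1) = -13.110 · (6.100 − 4.525) / (3.100 − 4.525) = -13.110 · (1.57500)/(-1.42500) = 14.49000

14.490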